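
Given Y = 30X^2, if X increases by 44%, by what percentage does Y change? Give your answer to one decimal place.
107.4%

For Y = 30X^2:
If X → X(1 + 0.44)
Then Y → Y · (1 + 0.44)^2
     = Y · 2.0736

Percentage change = ((1 + 0.44)^2 − 1) × 100% ≈ 107.4%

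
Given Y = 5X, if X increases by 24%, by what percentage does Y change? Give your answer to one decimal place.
24.0%

For Y = 5X:
If X → X(1 + 0.24)
Then Y → Y · (1 + 0.24)^1
     = Y · 1.2400

Percentage change = ((1 + 0.24)^1 − 1) × 100% = 24.0%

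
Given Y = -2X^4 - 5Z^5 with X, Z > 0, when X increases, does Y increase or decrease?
Y decreases

Taking the partial derivative:
∂Y/∂X = -8X^3

∂Y/∂X = -8X^3 < 0 (assuming positive values)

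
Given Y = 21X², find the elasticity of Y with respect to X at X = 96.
Elasticity = 2

Elasticity = (dY/dX) · (X/Y)

dY/dX = 42·X
At X = 96: dY/dX = 4032, Y = 193536

Elasticity = 4032 · (96 / 193536) = 2

Interpretation: for a small percentage change in X, the percentage change in Y is approximately 2.00 times as large.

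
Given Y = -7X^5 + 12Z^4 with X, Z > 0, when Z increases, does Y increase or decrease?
Y increases

Taking the partial derivative:
∂Y/∂Z = 48Z^3

∂Y/∂Z = 48Z^3 > 0 (assuming positive values)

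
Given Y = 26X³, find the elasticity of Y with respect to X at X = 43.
Elasticity = 3

Elasticity = (dY/dX) · (X/Y)

dY/dX = 78·X²
At X = 43: dY/dX = 144222, Y = 2067182

Elasticity = 144222 · (43 / 2067182) = 3

Interpretation: for a small percentage change in X, the percentage change in Y is approximately 3.00 times as large.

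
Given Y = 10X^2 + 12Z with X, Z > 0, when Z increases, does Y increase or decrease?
Y increases

Taking the partial derivative:
∂Y/∂Z = 12

∂Y/∂Z = 12 > 0 (assuming positive values)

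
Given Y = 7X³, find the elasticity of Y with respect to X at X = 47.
Elasticity = 3

Elasticity = (dY/dX) · (X/Y)

dY/dX = 21·X²
At X = 47: dY/dX = 46389, Y = 726761

Elasticity = 46389 · (47 / 726761) = 3

Interpretation: for a small percentage change in X, the percentage change in Y is approximately 3.00 times as large.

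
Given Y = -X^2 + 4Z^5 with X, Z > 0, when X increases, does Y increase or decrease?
Y decreases

Taking the partial derivative:
∂Y/∂X = -2X

∂Y/∂X = -2X < 0 (assuming positive values)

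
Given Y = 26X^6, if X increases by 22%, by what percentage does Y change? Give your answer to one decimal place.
229.7%

For Y = 26X^6:
If X → X(1 + 0.22)
Then Y → Y · (1 + 0.22)^6
     ≈ Y · 3.2973

Percentage change = ((1 + 0.22)^6 − 1) × 100% ≈ 229.7%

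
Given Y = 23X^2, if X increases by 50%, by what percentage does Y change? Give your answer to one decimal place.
125.0%

For Y = 23X^2:
If X → X(1 + 0.5)
Then Y → Y · (1 + 0.5)^2
     = Y · 2.2500

Percentage change = ((1 + 0.5)^2 − 1) × 100% = 125.0%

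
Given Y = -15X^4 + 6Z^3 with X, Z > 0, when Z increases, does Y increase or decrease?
Y increases

Taking the partial derivative:
∂Y/∂Z = 18Z^2

∂Y/∂Z = 18Z^2 > 0 (assuming positive values)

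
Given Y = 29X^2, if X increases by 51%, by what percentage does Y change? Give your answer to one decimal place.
128.0%

For Y = 29X^2:
If X → X(1 + 0.51)
Then Y → Y · (1 + 0.51)^2
     = Y · 2.2801

Percentage change = ((1 + 0.51)^2 − 1) × 100% ≈ 128.0%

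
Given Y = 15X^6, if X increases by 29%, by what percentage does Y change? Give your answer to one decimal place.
360.8%

For Y = 15X^6:
If X → X(1 + 0.29)
Then Y → Y · (1 + 0.29)^6
     ≈ Y · 4.6083

Percentage change = ((1 + 0.29)^6 − 1) × 100% ≈ 360.8%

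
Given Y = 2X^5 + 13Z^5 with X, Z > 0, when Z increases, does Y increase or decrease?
Y increases

Taking the partial derivative:
∂Y/∂Z = 65Z^4

∂Y/∂Z = 65Z^4 > 0 (assuming positive values)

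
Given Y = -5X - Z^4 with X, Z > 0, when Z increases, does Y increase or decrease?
Y decreases

Taking the partial derivative:
∂Y/∂Z = -4Z^3

∂Y/∂Z = -4Z^3 < 0 (assuming positive values)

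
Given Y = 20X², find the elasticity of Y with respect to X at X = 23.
Elasticity = 2

Elasticity = (dY/dX) · (X/Y)

dY/dX = 40·X
At X = 23: dY/dX = 920, Y = 10580

Elasticity = 920 · (23 / 10580) = 2

Interpretation: for a small percentage change in X, the percentage change in Y is approximately 2.00 times as large.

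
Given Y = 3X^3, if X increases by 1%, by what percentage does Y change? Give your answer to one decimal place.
3.0%

For Y = 3X^3:
If X → X(1 + 0.01)
Then Y → Y · (1 + 0.01)^3
     ≈ Y · 1.0303

Percentage change = ((1 + 0.01)^3 − 1) × 100% ≈ 3.0%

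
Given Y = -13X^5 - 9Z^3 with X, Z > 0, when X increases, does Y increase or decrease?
Y decreases

Taking the partial derivative:
∂Y/∂X = -65X^4

∂Y/∂X = -65X^4 < 0 (assuming positive values)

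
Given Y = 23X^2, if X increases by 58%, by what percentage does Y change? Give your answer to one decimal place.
149.6%

For Y = 23X^2:
If X → X(1 + 0.58)
Then Y → Y · (1 + 0.58)^2
     = Y · 2.4964

Percentage change = ((1 + 0.58)^2 − 1) × 100% ≈ 149.6%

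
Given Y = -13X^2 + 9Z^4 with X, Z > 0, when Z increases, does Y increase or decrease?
Y increases

Taking the partial derivative:
∂Y/∂Z = 36Z^3

∂Y/∂Z = 36Z^3 > 0 (assuming positive values)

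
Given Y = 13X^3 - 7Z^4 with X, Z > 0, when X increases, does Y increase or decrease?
Y increases

Taking the partial derivative:
∂Y/∂X = 39X^2

∂Y/∂X = 39X^2 > 0 (assuming positive values)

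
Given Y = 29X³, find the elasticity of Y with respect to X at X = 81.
Elasticity = 3

Elasticity = (dY/dX) · (X/Y)

dY/dX = 87·X²
At X = 81: dY/dX = 570807, Y = 15411789

Elasticity = 570807 · (81 / 15411789) = 3

Interpretation: for a small percentage change in X, the percentage change in Y is approximately 3.00 times as large.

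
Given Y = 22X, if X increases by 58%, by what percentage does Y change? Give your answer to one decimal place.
58.0%

For Y = 22X:
If X → X(1 + 0.58)
Then Y → Y · (1 + 0.58)^1
     = Y · 1.5800

Percentage change = ((1 + 0.58)^1 − 1) × 100% = 58.0%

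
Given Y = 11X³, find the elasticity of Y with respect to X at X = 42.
Elasticity = 3

Elasticity = (dY/dX) · (X/Y)

dY/dX = 33·X²
At X = 42: dY/dX = 58212, Y = 814968

Elasticity = 58212 · (42 / 814968) = 3

Interpretation: for a small percentage change in X, the percentage change in Y is approximately 3.00 times as large.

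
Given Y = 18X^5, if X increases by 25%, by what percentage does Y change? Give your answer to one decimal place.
205.2%

For Y = 18X^5:
If X → X(1 + 0.25)
Then Y → Y · (1 + 0.25)^5
     ≈ Y · 3.0518

Percentage change = ((1 + 0.25)^5 − 1) × 100% ≈ 205.2%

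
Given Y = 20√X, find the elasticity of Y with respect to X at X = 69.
Elasticity = 1/2

Elasticity = (dY/dX) · (X/Y)

dY/dX = 10/√X
At X = 69: dY/dX = 10·√69/69, Y = 20·√69

Elasticity = (10·√69/69) · (69 / (20·√69)) = 1/2

Interpretation: for a small percentage change in X, the percentage change in Y is approximately 0.50 times as large.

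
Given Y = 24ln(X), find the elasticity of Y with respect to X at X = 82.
Elasticity = 1/ln(82) ≈ 0.2269

Elasticity = (dY/dX) · (X/Y)

dY/dX = 24/X
At X = 82: dY/dX = 12/41, Y = 24·ln(82)

Elasticity = (12/41) · (82 / (24·ln(82))) = 1/ln(82) ≈ 0.2269

Interpretation: for a small percentage change in X, the percentage change in Y is approximately 0.23 times as large.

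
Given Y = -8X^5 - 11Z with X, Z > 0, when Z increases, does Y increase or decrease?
Y decreases

Taking the partial derivative:
∂Y/∂Z = -11

∂Y/∂Z = -11 < 0 (assuming positive values)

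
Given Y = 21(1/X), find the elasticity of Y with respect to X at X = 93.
Elasticity = -1

Elasticity = (dY/dX) · (X/Y)

dY/dX = -21/X²
At X = 93: dY/dX = -7/2883, Y = 7/31

Elasticity = (-7/2883) · (93 / (7/31)) = -1

Interpretation: for a small percentage change in X, the percentage change in Y is approximately -1.00 times as large.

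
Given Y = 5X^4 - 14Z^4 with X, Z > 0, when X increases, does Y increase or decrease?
Y increases

Taking the partial derivative:
∂Y/∂X = 20X^3

∂Y/∂X = 20X^3 > 0 (assuming positive values)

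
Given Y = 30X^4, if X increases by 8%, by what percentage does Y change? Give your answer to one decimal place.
36.0%

For Y = 30X^4:
If X → X(1 + 0.08)
Then Y → Y · (1 + 0.08)^4
     ≈ Y · 1.3605

Percentage change = ((1 + 0.08)^4 − 1) × 100% ≈ 36.0%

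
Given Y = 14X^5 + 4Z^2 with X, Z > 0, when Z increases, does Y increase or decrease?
Y increases

Taking the partial derivative:
∂Y/∂Z = 8Z

∂Y/∂Z = 8Z > 0 (assuming positive values)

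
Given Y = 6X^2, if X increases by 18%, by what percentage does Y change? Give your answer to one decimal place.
39.2%

For Y = 6X^2:
If X → X(1 + 0.18)
Then Y → Y · (1 + 0.18)^2
     = Y · 1.3924

Percentage change = ((1 + 0.18)^2 − 1) × 100% ≈ 39.2%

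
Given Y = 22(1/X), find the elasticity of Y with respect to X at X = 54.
Elasticity = -1

Elasticity = (dY/dX) · (X/Y)

dY/dX = -22/X²
At X = 54: dY/dX = -11/1458, Y = 11/27

Elasticity = (-11/1458) · (54 / (11/27)) = -1

Interpretation: for a small percentage change in X, the percentage change in Y is approximately -1.00 times as large.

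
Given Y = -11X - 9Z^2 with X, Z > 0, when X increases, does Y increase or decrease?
Y decreases

Taking the partial derivative:
∂Y/∂X = -11

∂Y/∂X = -11 < 0 (assuming positive values)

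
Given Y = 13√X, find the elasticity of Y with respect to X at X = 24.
Elasticity = 1/2

Elasticity = (dY/dX) · (X/Y)

dY/dX = 13/(2·√X)
At X = 24: dY/dX = 13·√6/24, Y = 26·√6

Elasticity = (13·√6/24) · (24 / (26·√6)) = 1/2

Interpretation: for a small percentage change in X, the percentage change in Y is approximately 0.50 times as large.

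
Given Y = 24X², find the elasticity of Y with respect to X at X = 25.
Elasticity = 2

Elasticity = (dY/dX) · (X/Y)

dY/dX = 48·X
At X = 25: dY/dX = 1200, Y = 15000

Elasticity = 1200 · (25 / 15000) = 2

Interpretation: for a small percentage change in X, the percentage change in Y is approximately 2.00 times as large.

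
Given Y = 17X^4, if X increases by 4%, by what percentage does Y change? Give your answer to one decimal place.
17.0%

For Y = 17X^4:
If X → X(1 + 0.04)
Then Y → Y · (1 + 0.04)^4
     ≈ Y · 1.1699

Percentage change = ((1 + 0.04)^4 − 1) × 100% ≈ 17.0%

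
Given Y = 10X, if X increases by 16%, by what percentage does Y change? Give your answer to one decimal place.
16.0%

For Y = 10X:
If X → X(1 + 0.16)
Then Y → Y · (1 + 0.16)^1
     = Y · 1.1600

Percentage change = ((1 + 0.16)^1 − 1) × 100% = 16.0%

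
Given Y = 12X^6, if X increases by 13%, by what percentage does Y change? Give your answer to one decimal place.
108.2%

For Y = 12X^6:
If X → X(1 + 0.13)
Then Y → Y · (1 + 0.13)^6
     ≈ Y · 2.0820

Percentage change = ((1 + 0.13)^6 − 1) × 100% ≈ 108.2%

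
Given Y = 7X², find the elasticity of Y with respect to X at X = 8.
Elasticity = 2

Elasticity = (dY/dX) · (X/Y)

dY/dX = 14·X
At X = 8: dY/dX = 112, Y = 448

Elasticity = 112 · (8 / 448) = 2

Interpretation: for a small percentage change in X, the percentage change in Y is approximately 2.00 times as large.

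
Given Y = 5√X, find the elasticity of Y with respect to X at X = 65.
Elasticity = 1/2

Elasticity = (dY/dX) · (X/Y)

dY/dX = 5/(2·√X)
At X = 65: dY/dX = √65/26, Y = 5·√65

Elasticity = (√65/26) · (65 / (5·√65)) = 1/2

Interpretation: for a small percentage change in X, the percentage change in Y is approximately 0.50 times as large.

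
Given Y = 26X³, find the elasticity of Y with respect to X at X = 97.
Elasticity = 3

Elasticity = (dY/dX) · (X/Y)

dY/dX = 78·X²
At X = 97: dY/dX = 733902, Y = 23729498

Elasticity = 733902 · (97 / 23729498) = 3

Interpretation: for a small percentage change in X, the percentage change in Y is approximately 3.00 times as large.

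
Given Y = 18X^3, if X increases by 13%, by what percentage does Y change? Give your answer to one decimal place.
44.3%

For Y = 18X^3:
If X → X(1 + 0.13)
Then Y → Y · (1 + 0.13)^3
     ≈ Y · 1.4429

Percentage change = ((1 + 0.13)^3 − 1) × 100% ≈ 44.3%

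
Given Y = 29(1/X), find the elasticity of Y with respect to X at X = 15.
Elasticity = -1

Elasticity = (dY/dX) · (X/Y)

dY/dX = -29/X²
At X = 15: dY/dX = -29/225, Y = 29/15

Elasticity = (-29/225) · (15 / (29/15)) = -1

Interpretation: for a small percentage change in X, the percentage change in Y is approximately -1.00 times as large.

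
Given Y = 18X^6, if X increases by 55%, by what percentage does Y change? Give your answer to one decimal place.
1286.7%

For Y = 18X^6:
If X → X(1 + 0.55)
Then Y → Y · (1 + 0.55)^6
     ≈ Y · 13.8672

Percentage change = ((1 + 0.55)^6 − 1) × 100% ≈ 1286.7%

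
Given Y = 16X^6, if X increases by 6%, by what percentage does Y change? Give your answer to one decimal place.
41.9%

For Y = 16X^6:
If X → X(1 + 0.06)
Then Y → Y · (1 + 0.06)^6
     ≈ Y · 1.4185

Percentage change = ((1 + 0.06)^6 − 1) × 100% ≈ 41.9%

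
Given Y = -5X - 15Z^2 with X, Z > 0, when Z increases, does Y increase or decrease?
Y decreases

Taking the partial derivative:
∂Y/∂Z = -30Z

∂Y/∂Z = -30Z < 0 (assuming positive values)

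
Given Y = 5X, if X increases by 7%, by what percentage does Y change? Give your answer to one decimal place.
7.0%

For Y = 5X:
If X → X(1 + 0.07)
Then Y → Y · (1 + 0.07)^1
     = Y · 1.0700

Percentage change = ((1 + 0.07)^1 − 1) × 100% = 7.0%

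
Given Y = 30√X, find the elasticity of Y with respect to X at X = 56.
Elasticity = 1/2

Elasticity = (dY/dX) · (X/Y)

dY/dX = 15/√X
At X = 56: dY/dX = 15·√14/28, Y = 60·√14

Elasticity = (15·√14/28) · (56 / (60·√14)) = 1/2

Interpretation: for a small percentage change in X, the percentage change in Y is approximately 0.50 times as large.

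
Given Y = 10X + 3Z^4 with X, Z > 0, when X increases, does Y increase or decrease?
Y increases

Taking the partial derivative:
∂Y/∂X = 10

∂Y/∂X = 10 > 0 (assuming positive values)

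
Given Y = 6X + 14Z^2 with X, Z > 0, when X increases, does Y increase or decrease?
Y increases

Taking the partial derivative:
∂Y/∂X = 6

∂Y/∂X = 6 > 0 (assuming positive values)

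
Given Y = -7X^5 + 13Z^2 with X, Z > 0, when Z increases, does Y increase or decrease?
Y increases

Taking the partial derivative:
∂Y/∂Z = 26Z

∂Y/∂Z = 26Z > 0 (assuming positive values)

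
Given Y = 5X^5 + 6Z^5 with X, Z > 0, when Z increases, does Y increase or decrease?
Y increases

Taking the partial derivative:
∂Y/∂Z = 30Z^4

∂Y/∂Z = 30Z^4 > 0 (assuming positive values)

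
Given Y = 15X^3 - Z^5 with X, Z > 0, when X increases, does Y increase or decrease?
Y increases

Taking the partial derivative:
∂Y/∂X = 45X^2

∂Y/∂X = 45X^2 > 0 (assuming positive values)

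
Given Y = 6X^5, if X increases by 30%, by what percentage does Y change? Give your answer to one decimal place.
271.3%

For Y = 6X^5:
If X → X(1 + 0.3)
Then Y → Y · (1 + 0.3)^5
     ≈ Y · 3.7129

Percentage change = ((1 + 0.3)^5 − 1) × 100% ≈ 271.3%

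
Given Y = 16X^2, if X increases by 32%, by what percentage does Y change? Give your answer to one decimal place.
74.2%

For Y = 16X^2:
If X → X(1 + 0.32)
Then Y → Y · (1 + 0.32)^2
     = Y · 1.7424

Percentage change = ((1 + 0.32)^2 − 1) × 100% ≈ 74.2%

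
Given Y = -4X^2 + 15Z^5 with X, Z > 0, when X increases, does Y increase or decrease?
Y decreases

Taking the partial derivative:
∂Y/∂X = -8X

∂Y/∂X = -8X < 0 (assuming positive values)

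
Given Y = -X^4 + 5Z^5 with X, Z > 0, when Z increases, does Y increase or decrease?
Y increases

Taking the partial derivative:
∂Y/∂Z = 25Z^4

∂Y/∂Z = 25Z^4 > 0 (assuming positive values)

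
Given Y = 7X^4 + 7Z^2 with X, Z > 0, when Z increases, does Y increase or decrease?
Y increases

Taking the partial derivative:
∂Y/∂Z = 14Z

∂Y/∂Z = 14Z > 0 (assuming positive values)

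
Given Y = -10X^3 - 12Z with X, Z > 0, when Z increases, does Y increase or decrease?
Y decreases

Taking the partial derivative:
∂Y/∂Z = -12

∂Y/∂Z = -12 < 0 (assuming positive values)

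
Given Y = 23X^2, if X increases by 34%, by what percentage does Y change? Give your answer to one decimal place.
79.6%

For Y = 23X^2:
If X → X(1 + 0.34)
Then Y → Y · (1 + 0.34)^2
     = Y · 1.7956

Percentage change = ((1 + 0.34)^2 − 1) × 100% ≈ 79.6%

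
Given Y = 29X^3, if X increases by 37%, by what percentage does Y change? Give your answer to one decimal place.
157.1%

For Y = 29X^3:
If X → X(1 + 0.37)
Then Y → Y · (1 + 0.37)^3
     ≈ Y · 2.5714

Percentage change = ((1 + 0.37)^3 − 1) × 100% ≈ 157.1%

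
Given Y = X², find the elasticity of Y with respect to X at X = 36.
Elasticity = 2

Elasticity = (dY/dX) · (X/Y)

dY/dX = 2·X
At X = 36: dY/dX = 72, Y = 1296

Elasticity = 72 · (36 / 1296) = 2

Interpretation: for a small percentage change in X, the percentage change in Y is approximately 2.00 times as large.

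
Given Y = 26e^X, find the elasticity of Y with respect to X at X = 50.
Elasticity = 50

Elasticity = (dY/dX) · (X/Y)

dY/dX = 26·e^X
At X = 50: dY/dX = 26·e^50, Y = 26·e^50

Elasticity = (26·e^50) · (50 / (26·e^50)) = 50

Interpretation: for a small percentage change in X, the percentage change in Y is approximately 50.00 times as large.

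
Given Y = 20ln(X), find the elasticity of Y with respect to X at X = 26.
Elasticity = 1/ln(26) ≈ 0.3069

Elasticity = (dY/dX) · (X/Y)

dY/dX = 20/X
At X = 26: dY/dX = 10/13, Y = 20·ln(26)

Elasticity = (10/13) · (26 / (20·ln(26))) = 1/ln(26) ≈ 0.3069

Interpretation: for a small percentage change in X, the percentage change in Y is approximately 0.31 times as large.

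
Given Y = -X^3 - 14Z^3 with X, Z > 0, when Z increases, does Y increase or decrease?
Y decreases

Taking the partial derivative:
∂Y/∂Z = -42Z^2

∂Y/∂Z = -42Z^2 < 0 (assuming positive values)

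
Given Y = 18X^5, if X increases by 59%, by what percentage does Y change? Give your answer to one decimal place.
916.2%

For Y = 18X^5:
If X → X(1 + 0.59)
Then Y → Y · (1 + 0.59)^5
     ≈ Y · 10.1622

Percentage change = ((1 + 0.59)^5 − 1) × 100% ≈ 916.2%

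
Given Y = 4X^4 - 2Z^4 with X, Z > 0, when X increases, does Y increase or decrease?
Y increases

Taking the partial derivative:
∂Y/∂X = 16X^3

∂Y/∂X = 16X^3 > 0 (assuming positive values)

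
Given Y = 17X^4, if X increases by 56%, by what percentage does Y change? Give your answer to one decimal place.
492.2%

For Y = 17X^4:
If X → X(1 + 0.56)
Then Y → Y · (1 + 0.56)^4
     ≈ Y · 5.9224

Percentage change = ((1 + 0.56)^4 − 1) × 100% ≈ 492.2%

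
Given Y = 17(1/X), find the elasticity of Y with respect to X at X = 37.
Elasticity = -1

Elasticity = (dY/dX) · (X/Y)

dY/dX = -17/X²
At X = 37: dY/dX = -17/1369, Y = 17/37

Elasticity = (-17/1369) · (37 / (17/37)) = -1

Interpretation: for a small percentage change in X, the percentage change in Y is approximately -1.00 times as large.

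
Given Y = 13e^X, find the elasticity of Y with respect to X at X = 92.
Elasticity = 92

Elasticity = (dY/dX) · (X/Y)

dY/dX = 13·e^X
At X = 92: dY/dX = 13·e^92, Y = 13·e^92

Elasticity = (13·e^92) · (92 / (13·e^92)) = 92

Interpretation: for a small percentage change in X, the percentage change in Y is approximately 92.00 times as large.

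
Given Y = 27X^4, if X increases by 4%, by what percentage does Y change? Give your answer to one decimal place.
17.0%

For Y = 27X^4:
If X → X(1 + 0.04)
Then Y → Y · (1 + 0.04)^4
     ≈ Y · 1.1699

Percentage change = ((1 + 0.04)^4 − 1) × 100% ≈ 17.0%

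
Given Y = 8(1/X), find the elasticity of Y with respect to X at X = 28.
Elasticity = -1

Elasticity = (dY/dX) · (X/Y)

dY/dX = -8/X²
At X = 28: dY/dX = -1/98, Y = 2/7

Elasticity = (-1/98) · (28 / (2/7)) = -1

Interpretation: for a small percentage change in X, the percentage change in Y is approximately -1.00 times as large.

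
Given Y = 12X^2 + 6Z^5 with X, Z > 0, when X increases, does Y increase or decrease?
Y increases

Taking the partial derivative:
∂Y/∂X = 24X

∂Y/∂X = 24X > 0 (assuming positive values)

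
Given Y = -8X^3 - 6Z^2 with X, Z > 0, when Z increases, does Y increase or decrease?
Y decreases

Taking the partial derivative:
∂Y/∂Z = -12Z

∂Y/∂Z = -12Z < 0 (assuming positive values)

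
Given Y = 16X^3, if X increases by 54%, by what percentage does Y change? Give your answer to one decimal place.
265.2%

For Y = 16X^3:
If X → X(1 + 0.54)
Then Y → Y · (1 + 0.54)^3
     ≈ Y · 3.6523

Percentage change = ((1 + 0.54)^3 − 1) × 100% ≈ 265.2%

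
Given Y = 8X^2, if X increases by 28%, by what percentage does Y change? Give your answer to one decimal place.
63.8%

For Y = 8X^2:
If X → X(1 + 0.28)
Then Y → Y · (1 + 0.28)^2
     = Y · 1.6384

Percentage change = ((1 + 0.28)^2 − 1) × 100% ≈ 63.8%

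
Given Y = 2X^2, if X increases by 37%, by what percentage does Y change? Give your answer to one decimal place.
87.7%

For Y = 2X^2:
If X → X(1 + 0.37)
Then Y → Y · (1 + 0.37)^2
     = Y · 1.8769

Percentage change = ((1 + 0.37)^2 − 1) × 100% ≈ 87.7%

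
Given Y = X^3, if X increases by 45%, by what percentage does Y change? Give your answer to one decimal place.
204.9%

For Y = X^3:
If X → X(1 + 0.45)
Then Y → Y · (1 + 0.45)^3
     ≈ Y · 3.0486

Percentage change = ((1 + 0.45)^3 − 1) × 100% ≈ 204.9%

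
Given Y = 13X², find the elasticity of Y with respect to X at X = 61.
Elasticity = 2

Elasticity = (dY/dX) · (X/Y)

dY/dX = 26·X
At X = 61: dY/dX = 1586, Y = 48373

Elasticity = 1586 · (61 / 48373) = 2

Interpretation: for a small percentage change in X, the percentage change in Y is approximately 2.00 times as large.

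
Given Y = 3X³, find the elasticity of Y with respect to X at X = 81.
Elasticity = 3

Elasticity = (dY/dX) · (X/Y)

dY/dX = 9·X²
At X = 81: dY/dX = 59049, Y = 1594323

Elasticity = 59049 · (81 / 1594323) = 3

Interpretation: for a small percentage change in X, the percentage change in Y is approximately 3.00 times as large.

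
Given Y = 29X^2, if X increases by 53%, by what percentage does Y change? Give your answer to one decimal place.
134.1%

For Y = 29X^2:
If X → X(1 + 0.53)
Then Y → Y · (1 + 0.53)^2
     = Y · 2.3409

Percentage change = ((1 + 0.53)^2 − 1) × 100% ≈ 134.1%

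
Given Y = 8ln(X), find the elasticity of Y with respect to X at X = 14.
Elasticity = 1/ln(14) ≈ 0.3789

Elasticity = (dY/dX) · (X/Y)

dY/dX = 8/X
At X = 14: dY/dX = 4/7, Y = 8·ln(14)

Elasticity = (4/7) · (14 / (8·ln(14))) = 1/ln(14) ≈ 0.3789

Interpretation: for a small percentage change in X, the percentage change in Y is approximately 0.38 times as large.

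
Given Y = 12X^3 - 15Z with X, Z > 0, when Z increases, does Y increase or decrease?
Y decreases

Taking the partial derivative:
∂Y/∂Z = -15

∂Y/∂Z = -15 < 0 (assuming positive values)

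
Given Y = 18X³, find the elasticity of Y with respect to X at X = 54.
Elasticity = 3

Elasticity = (dY/dX) · (X/Y)

dY/dX = 54·X²
At X = 54: dY/dX = 157464, Y = 2834352

Elasticity = 157464 · (54 / 2834352) = 3

Interpretation: for a small percentage change in X, the percentage change in Y is approximately 3.00 times as large.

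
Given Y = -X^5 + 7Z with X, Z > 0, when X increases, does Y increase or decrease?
Y decreases

Taking the partial derivative:
∂Y/∂X = -5X^4

∂Y/∂X = -5X^4 < 0 (assuming positive values)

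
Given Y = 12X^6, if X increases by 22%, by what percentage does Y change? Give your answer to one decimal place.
229.7%

For Y = 12X^6:
If X → X(1 + 0.22)
Then Y → Y · (1 + 0.22)^6
     ≈ Y · 3.2973

Percentage change = ((1 + 0.22)^6 − 1) × 100% ≈ 229.7%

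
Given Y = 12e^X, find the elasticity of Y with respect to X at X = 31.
Elasticity = 31

Elasticity = (dY/dX) · (X/Y)

dY/dX = 12·e^X
At X = 31: dY/dX = 12·e^31, Y = 12·e^31

Elasticity = (12·e^31) · (31 / (12·e^31)) = 31

Interpretation: for a small percentage change in X, the percentage change in Y is approximately 31.00 times as large.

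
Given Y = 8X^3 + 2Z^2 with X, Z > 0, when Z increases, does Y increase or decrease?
Y increases

Taking the partial derivative:
∂Y/∂Z = 4Z

∂Y/∂Z = 4Z > 0 (assuming positive values)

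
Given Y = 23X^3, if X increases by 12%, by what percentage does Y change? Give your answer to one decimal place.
40.5%

For Y = 23X^3:
If X → X(1 + 0.12)
Then Y → Y · (1 + 0.12)^3
     ≈ Y · 1.4049

Percentage change = ((1 + 0.12)^3 − 1) × 100% ≈ 40.5%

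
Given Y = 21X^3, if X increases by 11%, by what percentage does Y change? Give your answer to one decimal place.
36.8%

For Y = 21X^3:
If X → X(1 + 0.11)
Then Y → Y · (1 + 0.11)^3
     ≈ Y · 1.3676

Percentage change = ((1 + 0.11)^3 − 1) × 100% ≈ 36.8%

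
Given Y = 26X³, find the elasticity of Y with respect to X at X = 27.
Elasticity = 3

Elasticity = (dY/dX) · (X/Y)

dY/dX = 78·X²
At X = 27: dY/dX = 56862, Y = 511758

Elasticity = 56862 · (27 / 511758) = 3

Interpretation: for a small percentage change in X, the percentage change in Y is approximately 3.00 times as large.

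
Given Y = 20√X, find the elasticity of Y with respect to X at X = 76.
Elasticity = 1/2

Elasticity = (dY/dX) · (X/Y)

dY/dX = 10/√X
At X = 76: dY/dX = 5·√19/19, Y = 40·√19

Elasticity = (5·√19/19) · (76 / (40·√19)) = 1/2

Interpretation: for a small percentage change in X, the percentage change in Y is approximately 0.50 times as large.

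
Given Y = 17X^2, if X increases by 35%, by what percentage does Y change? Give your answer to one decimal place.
82.3%

For Y = 17X^2:
If X → X(1 + 0.35)
Then Y → Y · (1 + 0.35)^2
     = Y · 1.8225

Percentage change = ((1 + 0.35)^2 − 1) × 100% ≈ 82.3%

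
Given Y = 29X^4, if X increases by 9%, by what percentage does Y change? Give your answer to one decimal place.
41.2%

For Y = 29X^4:
If X → X(1 + 0.09)
Then Y → Y · (1 + 0.09)^4
     ≈ Y · 1.4116

Percentage change = ((1 + 0.09)^4 − 1) × 100% ≈ 41.2%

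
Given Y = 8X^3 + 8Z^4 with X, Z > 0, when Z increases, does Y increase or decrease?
Y increases

Taking the partial derivative:
∂Y/∂Z = 32Z^3

∂Y/∂Z = 32Z^3 > 0 (assuming positive values)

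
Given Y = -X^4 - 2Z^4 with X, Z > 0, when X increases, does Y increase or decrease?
Y decreases

Taking the partial derivative:
∂Y/∂X = -4X^3

∂Y/∂X = -4X^3 < 0 (assuming positive values)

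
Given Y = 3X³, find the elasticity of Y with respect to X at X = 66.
Elasticity = 3

Elasticity = (dY/dX) · (X/Y)

dY/dX = 9·X²
At X = 66: dY/dX = 39204, Y = 862488

Elasticity = 39204 · (66 / 862488) = 3

Interpretation: for a small percentage change in X, the percentage change in Y is approximately 3.00 times as large.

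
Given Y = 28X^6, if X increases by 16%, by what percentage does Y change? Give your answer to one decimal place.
143.6%

For Y = 28X^6:
If X → X(1 + 0.16)
Then Y → Y · (1 + 0.16)^6
     ≈ Y · 2.4364

Percentage change = ((1 + 0.16)^6 − 1) × 100% ≈ 143.6%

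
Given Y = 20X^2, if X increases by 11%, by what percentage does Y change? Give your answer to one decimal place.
23.2%

For Y = 20X^2:
If X → X(1 + 0.11)
Then Y → Y · (1 + 0.11)^2
     = Y · 1.2321

Percentage change = ((1 + 0.11)^2 − 1) × 100% ≈ 23.2%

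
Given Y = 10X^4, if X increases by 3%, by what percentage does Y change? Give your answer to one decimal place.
12.6%

For Y = 10X^4:
If X → X(1 + 0.03)
Then Y → Y · (1 + 0.03)^4
     ≈ Y · 1.1255

Percentage change = ((1 + 0.03)^4 − 1) × 100% ≈ 12.6%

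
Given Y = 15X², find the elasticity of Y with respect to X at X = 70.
Elasticity = 2

Elasticity = (dY/dX) · (X/Y)

dY/dX = 30·X
At X = 70: dY/dX = 2100, Y = 73500

Elasticity = 2100 · (70 / 73500) = 2

Interpretation: for a small percentage change in X, the percentage change in Y is approximately 2.00 times as large.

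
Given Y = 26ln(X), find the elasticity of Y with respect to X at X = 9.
Elasticity = 1/ln(9) ≈ 0.4551

Elasticity = (dY/dX) · (X/Y)

dY/dX = 26/X
At X = 9: dY/dX = 26/9, Y = 26·ln(9)

Elasticity = (26/9) · (9 / (26·ln(9))) = 1/ln(9) ≈ 0.4551

Interpretation: for a small percentage change in X, the percentage change in Y is approximately 0.46 times as large.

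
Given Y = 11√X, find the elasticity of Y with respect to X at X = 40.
Elasticity = 1/2

Elasticity = (dY/dX) · (X/Y)

dY/dX = 11/(2·√X)
At X = 40: dY/dX = 11·√10/40, Y = 22·√10

Elasticity = (11·√10/40) · (40 / (22·√10)) = 1/2

Interpretation: for a small percentage change in X, the percentage change in Y is approximately 0.50 times as large.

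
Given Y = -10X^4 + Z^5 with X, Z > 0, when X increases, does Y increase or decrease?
Y decreases

Taking the partial derivative:
∂Y/∂X = -40X^3

∂Y/∂X = -40X^3 < 0 (assuming positive values)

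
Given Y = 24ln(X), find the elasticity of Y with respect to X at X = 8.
Elasticity = 1/ln(8) ≈ 0.4809

Elasticity = (dY/dX) · (X/Y)

dY/dX = 24/X
At X = 8: dY/dX = 3, Y = 24·ln(8)

Elasticity = 3 · (8 / (24·ln(8))) = 1/ln(8) ≈ 0.4809

Interpretation: for a small percentage change in X, the percentage change in Y is approximately 0.48 times as large.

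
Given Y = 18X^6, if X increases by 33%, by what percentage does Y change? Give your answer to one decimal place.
453.5%

For Y = 18X^6:
If X → X(1 + 0.33)
Then Y → Y · (1 + 0.33)^6
     ≈ Y · 5.5349

Percentage change = ((1 + 0.33)^6 − 1) × 100% ≈ 453.5%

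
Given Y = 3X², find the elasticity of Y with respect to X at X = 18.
Elasticity = 2

Elasticity = (dY/dX) · (X/Y)

dY/dX = 6·X
At X = 18: dY/dX = 108, Y = 972

Elasticity = 108 · (18 / 972) = 2

Interpretation: for a small percentage change in X, the percentage change in Y is approximately 2.00 times as large.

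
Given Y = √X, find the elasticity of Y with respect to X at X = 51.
Elasticity = 1/2

Elasticity = (dY/dX) · (X/Y)

dY/dX = 1/(2·√X)
At X = 51: dY/dX = √51/102, Y = √51

Elasticity = (√51/102) · (51 / (√51)) = 1/2

Interpretation: for a small percentage change in X, the percentage change in Y is approximately 0.50 times as large.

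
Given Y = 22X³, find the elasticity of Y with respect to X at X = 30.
Elasticity = 3

Elasticity = (dY/dX) · (X/Y)

dY/dX = 66·X²
At X = 30: dY/dX = 59400, Y = 594000

Elasticity = 59400 · (30 / 594000) = 3

Interpretation: for a small percentage change in X, the percentage change in Y is approximately 3.00 times as large.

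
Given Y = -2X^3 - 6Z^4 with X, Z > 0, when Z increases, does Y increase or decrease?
Y decreases

Taking the partial derivative:
∂Y/∂Z = -24Z^3

∂Y/∂Z = -24Z^3 < 0 (assuming positive values)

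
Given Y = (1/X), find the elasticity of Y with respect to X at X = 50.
Elasticity = -1

Elasticity = (dY/dX) · (X/Y)

dY/dX = -1/X²
At X = 50: dY/dX = -1/2500, Y = 1/50

Elasticity = (-1/2500) · (50 / (1/50)) = -1

Interpretation: for a small percentage change in X, the percentage change in Y is approximately -1.00 times as large.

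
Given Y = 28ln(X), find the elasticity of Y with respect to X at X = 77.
Elasticity = 1/ln(77) ≈ 0.2302

Elasticity = (dY/dX) · (X/Y)

dY/dX = 28/X
At X = 77: dY/dX = 4/11, Y = 28·ln(77)

Elasticity = (4/11) · (77 / (28·ln(77))) = 1/ln(77) ≈ 0.2302

Interpretation: for a small percentage change in X, the percentage change in Y is approximately 0.23 times as large.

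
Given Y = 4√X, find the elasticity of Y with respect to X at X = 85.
Elasticity = 1/2

Elasticity = (dY/dX) · (X/Y)

dY/dX = 2/√X
At X = 85: dY/dX = 2·√85/85, Y = 4·√85

Elasticity = (2·√85/85) · (85 / (4·√85)) = 1/2

Interpretation: for a small percentage change in X, the percentage change in Y is approximately 0.50 times as large.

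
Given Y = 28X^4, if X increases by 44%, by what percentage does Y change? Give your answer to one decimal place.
330.0%

For Y = 28X^4:
If X → X(1 + 0.44)
Then Y → Y · (1 + 0.44)^4
     ≈ Y · 4.2998

Percentage change = ((1 + 0.44)^4 − 1) × 100% ≈ 330.0%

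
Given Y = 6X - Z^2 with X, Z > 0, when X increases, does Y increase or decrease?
Y increases

Taking the partial derivative:
∂Y/∂X = 6

∂Y/∂X = 6 > 0 (assuming positive values)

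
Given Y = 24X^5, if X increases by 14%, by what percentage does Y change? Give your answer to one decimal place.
92.5%

For Y = 24X^5:
If X → X(1 + 0.14)
Then Y → Y · (1 + 0.14)^5
     ≈ Y · 1.9254

Percentage change = ((1 + 0.14)^5 − 1) × 100% ≈ 92.5%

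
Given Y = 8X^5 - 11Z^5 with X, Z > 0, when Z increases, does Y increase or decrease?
Y decreases

Taking the partial derivative:
∂Y/∂Z = -55Z^4

∂Y/∂Z = -55Z^4 < 0 (assuming positive values)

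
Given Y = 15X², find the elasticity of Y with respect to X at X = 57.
Elasticity = 2

Elasticity = (dY/dX) · (X/Y)

dY/dX = 30·X
At X = 57: dY/dX = 1710, Y = 48735

Elasticity = 1710 · (57 / 48735) = 2

Interpretation: for a small percentage change in X, the percentage change in Y is approximately 2.00 times as large.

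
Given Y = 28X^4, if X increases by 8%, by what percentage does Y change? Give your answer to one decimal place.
36.0%

For Y = 28X^4:
If X → X(1 + 0.08)
Then Y → Y · (1 + 0.08)^4
     ≈ Y · 1.3605

Percentage change = ((1 + 0.08)^4 − 1) × 100% ≈ 36.0%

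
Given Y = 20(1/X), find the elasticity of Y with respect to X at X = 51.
Elasticity = -1

Elasticity = (dY/dX) · (X/Y)

dY/dX = -20/X²
At X = 51: dY/dX = -20/2601, Y = 20/51

Elasticity = (-20/2601) · (51 / (20/51)) = -1

Interpretation: for a small percentage change in X, the percentage change in Y is approximately -1.00 times as large.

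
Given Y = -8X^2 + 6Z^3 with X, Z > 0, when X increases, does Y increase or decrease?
Y decreases

Taking the partial derivative:
∂Y/∂X = -16X

∂Y/∂X = -16X < 0 (assuming positive values)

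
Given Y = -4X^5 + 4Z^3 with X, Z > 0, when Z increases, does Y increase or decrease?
Y increases

Taking the partial derivative:
∂Y/∂Z = 12Z^2

∂Y/∂Z = 12Z^2 > 0 (assuming positive values)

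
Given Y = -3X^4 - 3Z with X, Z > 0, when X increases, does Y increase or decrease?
Y decreases

Taking the partial derivative:
∂Y/∂X = -12X^3

∂Y/∂X = -12X^3 < 0 (assuming positive values)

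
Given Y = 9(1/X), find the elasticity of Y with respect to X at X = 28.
Elasticity = -1

Elasticity = (dY/dX) · (X/Y)

dY/dX = -9/X²
At X = 28: dY/dX = -9/784, Y = 9/28

Elasticity = (-9/784) · (28 / (9/28)) = -1

Interpretation: for a small percentage change in X, the percentage change in Y is approximately -1.00 times as large.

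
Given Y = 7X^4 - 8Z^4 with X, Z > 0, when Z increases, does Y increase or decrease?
Y decreases

Taking the partial derivative:
∂Y/∂Z = -32Z^3

∂Y/∂Z = -32Z^3 < 0 (assuming positive values)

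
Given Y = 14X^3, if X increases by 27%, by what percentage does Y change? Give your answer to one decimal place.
104.8%

For Y = 14X^3:
If X → X(1 + 0.27)
Then Y → Y · (1 + 0.27)^3
     ≈ Y · 2.0484

Percentage change = ((1 + 0.27)^3 − 1) × 100% ≈ 104.8%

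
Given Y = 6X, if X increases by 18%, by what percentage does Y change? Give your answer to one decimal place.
18.0%

For Y = 6X:
If X → X(1 + 0.18)
Then Y → Y · (1 + 0.18)^1
     = Y · 1.1800

Percentage change = ((1 + 0.18)^1 − 1) × 100% = 18.0%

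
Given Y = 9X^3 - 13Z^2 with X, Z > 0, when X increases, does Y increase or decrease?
Y increases

Taking the partial derivative:
∂Y/∂X = 27X^2

∂Y/∂X = 27X^2 > 0 (assuming positive values)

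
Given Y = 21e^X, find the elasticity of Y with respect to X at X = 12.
Elasticity = 12

Elasticity = (dY/dX) · (X/Y)

dY/dX = 21·e^X
At X = 12: dY/dX = 21·e^12, Y = 21·e^12

Elasticity = (21·e^12) · (12 / (21·e^12)) = 12

Interpretation: for a small percentage change in X, the percentage change in Y is approximately 12.00 times as large.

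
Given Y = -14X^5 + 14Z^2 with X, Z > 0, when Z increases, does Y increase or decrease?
Y increases

Taking the partial derivative:
∂Y/∂Z = 28Z

∂Y/∂Z = 28Z > 0 (assuming positive values)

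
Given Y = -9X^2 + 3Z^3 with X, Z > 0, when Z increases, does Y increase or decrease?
Y increases

Taking the partial derivative:
∂Y/∂Z = 9Z^2

∂Y/∂Z = 9Z^2 > 0 (assuming positive values)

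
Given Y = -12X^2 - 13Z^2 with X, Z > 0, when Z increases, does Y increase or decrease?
Y decreases

Taking the partial derivative:
∂Y/∂Z = -26Z

∂Y/∂Z = -26Z < 0 (assuming positive values)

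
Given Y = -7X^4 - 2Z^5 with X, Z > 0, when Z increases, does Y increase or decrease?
Y decreases

Taking the partial derivative:
∂Y/∂Z = -10Z^4

∂Y/∂Z = -10Z^4 < 0 (assuming positive values)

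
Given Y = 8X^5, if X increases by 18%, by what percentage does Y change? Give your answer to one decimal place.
128.8%

For Y = 8X^5:
If X → X(1 + 0.18)
Then Y → Y · (1 + 0.18)^5
     ≈ Y · 2.2878

Percentage change = ((1 + 0.18)^5 − 1) × 100% ≈ 128.8%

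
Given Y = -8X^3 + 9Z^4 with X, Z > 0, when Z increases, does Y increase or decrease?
Y increases

Taking the partial derivative:
∂Y/∂Z = 36Z^3

∂Y/∂Z = 36Z^3 > 0 (assuming positive values)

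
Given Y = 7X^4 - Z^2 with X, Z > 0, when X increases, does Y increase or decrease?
Y increases

Taking the partial derivative:
∂Y/∂X = 28X^3

∂Y/∂X = 28X^3 > 0 (assuming positive values)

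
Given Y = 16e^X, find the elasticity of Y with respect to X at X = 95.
Elasticity = 95

Elasticity = (dY/dX) · (X/Y)

dY/dX = 16·e^X
At X = 95: dY/dX = 16·e^95, Y = 16·e^95

Elasticity = (16·e^95) · (95 / (16·e^95)) = 95

Interpretation: for a small percentage change in X, the percentage change in Y is approximately 95.00 times as large.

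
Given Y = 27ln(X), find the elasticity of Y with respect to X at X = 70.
Elasticity = 1/ln(70) ≈ 0.2354

Elasticity = (dY/dX) · (X/Y)

dY/dX = 27/X
At X = 70: dY/dX = 27/70, Y = 27·ln(70)

Elasticity = (27/70) · (70 / (27·ln(70))) = 1/ln(70) ≈ 0.2354

Interpretation: for a small percentage change in X, the percentage change in Y is approximately 0.24 times as large.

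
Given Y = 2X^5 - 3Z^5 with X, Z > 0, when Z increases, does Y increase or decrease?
Y decreases

Taking the partial derivative:
∂Y/∂Z = -15Z^4

∂Y/∂Z = -15Z^4 < 0 (assuming positive values)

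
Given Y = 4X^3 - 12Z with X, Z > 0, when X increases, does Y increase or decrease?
Y increases

Taking the partial derivative:
∂Y/∂X = 12X^2

∂Y/∂X = 12X^2 > 0 (assuming positive values)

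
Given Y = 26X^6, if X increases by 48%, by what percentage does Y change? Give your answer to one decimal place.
950.9%

For Y = 26X^6:
If X → X(1 + 0.48)
Then Y → Y · (1 + 0.48)^6
     ≈ Y · 10.5092

Percentage change = ((1 + 0.48)^6 − 1) × 100% ≈ 950.9%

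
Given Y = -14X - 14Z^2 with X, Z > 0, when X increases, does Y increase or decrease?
Y decreases

Taking the partial derivative:
∂Y/∂X = -14

∂Y/∂X = -14 < 0 (assuming positive values)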